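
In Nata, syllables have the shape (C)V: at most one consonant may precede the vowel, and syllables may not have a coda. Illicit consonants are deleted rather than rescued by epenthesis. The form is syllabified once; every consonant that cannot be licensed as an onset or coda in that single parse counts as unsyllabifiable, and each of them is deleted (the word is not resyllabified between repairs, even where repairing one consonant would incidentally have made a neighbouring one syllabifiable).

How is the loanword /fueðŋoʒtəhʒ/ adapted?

Syllabifying with onset maximization leaves /ð/, /ʒ/, /h/, /ʒ/ stranded (no codas are permitted; onsets are limited to one consonant).
Deletion applies to /ð/, /ʒ/, /h/, /ʒ/.

fueŋotə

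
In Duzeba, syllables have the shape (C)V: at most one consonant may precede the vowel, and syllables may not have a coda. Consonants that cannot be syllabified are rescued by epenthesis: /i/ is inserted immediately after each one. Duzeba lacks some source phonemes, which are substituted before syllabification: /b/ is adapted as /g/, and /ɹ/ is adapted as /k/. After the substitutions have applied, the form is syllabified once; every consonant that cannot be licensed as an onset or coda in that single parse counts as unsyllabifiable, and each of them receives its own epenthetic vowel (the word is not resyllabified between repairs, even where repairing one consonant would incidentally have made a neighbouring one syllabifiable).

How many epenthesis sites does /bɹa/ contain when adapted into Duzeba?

After substitution the input is /gka/.
The unsyllabifiable consonants are /g/; each receives one epenthetic vowel.

1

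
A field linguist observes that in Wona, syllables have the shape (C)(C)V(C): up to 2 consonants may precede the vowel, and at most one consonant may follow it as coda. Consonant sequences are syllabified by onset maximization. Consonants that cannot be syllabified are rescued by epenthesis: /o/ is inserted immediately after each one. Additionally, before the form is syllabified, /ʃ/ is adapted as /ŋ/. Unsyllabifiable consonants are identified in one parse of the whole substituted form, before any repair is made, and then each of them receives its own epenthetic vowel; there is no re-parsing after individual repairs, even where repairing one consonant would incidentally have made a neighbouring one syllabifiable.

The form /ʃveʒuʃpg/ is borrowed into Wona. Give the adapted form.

Substitution: /ʃ/ → /ŋ/, giving /ŋveʒuŋpg/.
The consonants /p/, /g/ cannot be parsed into a legal (C)(C)V(C) syllable (at most one coda consonant is licensed; onsets may contain at most 2 consonants).
Inserting the epenthetic vowel yields /p/ → /po/, /g/ → /go/.

ŋveʒuŋpogo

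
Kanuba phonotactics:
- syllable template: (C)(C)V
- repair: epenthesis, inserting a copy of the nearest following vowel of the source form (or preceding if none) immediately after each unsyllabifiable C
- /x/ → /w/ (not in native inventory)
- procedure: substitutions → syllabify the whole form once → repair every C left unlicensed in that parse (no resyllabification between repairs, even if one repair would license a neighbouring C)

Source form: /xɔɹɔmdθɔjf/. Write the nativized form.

wɔɹɔmɔdθɔjɔfɔ

Substitution: /x/ → /w/, giving /wɔɹɔmdθɔjf/.
The consonants /m/, /j/, /f/ cannot be parsed into a legal (C)(C)V syllable (no codas are permitted; onsets may contain at most 2 consonants).
Each unlicensed consonant becomes the onset of a new syllable: /m/ → /mɔ/, /j/ → /jɔ/, /f/ → /fɔ/.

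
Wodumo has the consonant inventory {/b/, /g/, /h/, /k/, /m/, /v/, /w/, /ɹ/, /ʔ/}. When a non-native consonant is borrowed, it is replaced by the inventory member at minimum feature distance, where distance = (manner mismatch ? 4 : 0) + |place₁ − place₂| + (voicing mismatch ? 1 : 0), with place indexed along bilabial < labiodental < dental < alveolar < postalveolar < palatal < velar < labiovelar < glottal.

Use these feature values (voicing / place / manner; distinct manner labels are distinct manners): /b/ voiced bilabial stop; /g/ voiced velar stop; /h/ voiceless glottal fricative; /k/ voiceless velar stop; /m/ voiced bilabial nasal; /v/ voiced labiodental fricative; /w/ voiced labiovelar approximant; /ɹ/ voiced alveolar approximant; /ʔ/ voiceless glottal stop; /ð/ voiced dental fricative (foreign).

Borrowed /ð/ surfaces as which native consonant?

v

/v/ is closest: same manner (fricative), place distance 1 (dental→labiodental), same voicing; total 1. Next closest is /ɹ/ at distance 5.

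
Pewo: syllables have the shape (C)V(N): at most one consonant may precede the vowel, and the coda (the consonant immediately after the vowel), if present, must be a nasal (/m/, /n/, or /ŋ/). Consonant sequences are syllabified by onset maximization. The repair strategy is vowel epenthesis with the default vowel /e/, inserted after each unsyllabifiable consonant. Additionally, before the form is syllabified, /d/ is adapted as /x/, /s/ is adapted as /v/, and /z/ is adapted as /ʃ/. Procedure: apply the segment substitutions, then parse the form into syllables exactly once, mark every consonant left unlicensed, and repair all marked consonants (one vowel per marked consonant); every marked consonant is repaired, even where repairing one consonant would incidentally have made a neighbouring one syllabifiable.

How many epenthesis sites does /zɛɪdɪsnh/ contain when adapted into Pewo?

After substitution the input is /ʃɛɪxɪvnh/.
The unsyllabifiable consonants are /v/, /n/, /h/; each receives one epenthetic vowel.

3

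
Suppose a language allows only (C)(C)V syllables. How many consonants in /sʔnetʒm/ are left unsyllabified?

4

Under (C)(C)V, the unsyllabifiable consonants are /s/, /t/, /ʒ/, /m/ (no codas are permitted; onsets may contain at most 2 consonants).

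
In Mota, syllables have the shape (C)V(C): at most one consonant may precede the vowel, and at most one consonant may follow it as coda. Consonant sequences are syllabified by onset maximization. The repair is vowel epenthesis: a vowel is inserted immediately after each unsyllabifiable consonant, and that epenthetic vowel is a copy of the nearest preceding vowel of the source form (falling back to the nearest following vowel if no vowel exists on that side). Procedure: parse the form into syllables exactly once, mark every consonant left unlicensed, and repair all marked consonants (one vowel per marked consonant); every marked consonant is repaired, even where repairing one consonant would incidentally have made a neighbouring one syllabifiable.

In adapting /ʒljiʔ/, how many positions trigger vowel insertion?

The unsyllabifiable consonants are /ʒ/, /l/; each receives one epenthetic vowel.

2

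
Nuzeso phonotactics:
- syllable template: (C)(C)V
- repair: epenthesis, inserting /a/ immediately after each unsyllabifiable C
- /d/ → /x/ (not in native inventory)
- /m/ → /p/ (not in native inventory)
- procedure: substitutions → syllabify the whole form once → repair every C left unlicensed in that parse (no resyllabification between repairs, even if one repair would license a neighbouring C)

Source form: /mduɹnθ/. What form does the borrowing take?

pxuɹanaθa

Substitution: /m/ → /p/, /d/ → /x/, giving /pxuɹnθ/.
Syllabifying with onset maximization leaves /ɹ/, /n/, /θ/ stranded (no codas are permitted; onsets may contain at most 2 consonants).
Epenthesis after each stranded consonant: /ɹ/ → /ɹa/, /n/ → /na/, /θ/ → /θa/.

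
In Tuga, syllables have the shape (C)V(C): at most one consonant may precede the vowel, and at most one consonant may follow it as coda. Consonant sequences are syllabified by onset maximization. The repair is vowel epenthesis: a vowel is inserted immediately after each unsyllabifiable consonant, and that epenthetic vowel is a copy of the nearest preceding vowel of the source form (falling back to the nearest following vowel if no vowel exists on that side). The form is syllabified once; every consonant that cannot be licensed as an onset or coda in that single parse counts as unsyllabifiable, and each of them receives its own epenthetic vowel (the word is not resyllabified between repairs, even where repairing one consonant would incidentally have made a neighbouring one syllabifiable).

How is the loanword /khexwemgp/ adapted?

The consonants /k/, /g/, /p/ cannot be parsed into a legal (C)V(C) syllable (at most one coda consonant is licensed; onsets are limited to one consonant).
Inserting the epenthetic vowel yields /k/ → /ke/, /g/ → /ge/, /p/ → /pe/.

kehexwemgepe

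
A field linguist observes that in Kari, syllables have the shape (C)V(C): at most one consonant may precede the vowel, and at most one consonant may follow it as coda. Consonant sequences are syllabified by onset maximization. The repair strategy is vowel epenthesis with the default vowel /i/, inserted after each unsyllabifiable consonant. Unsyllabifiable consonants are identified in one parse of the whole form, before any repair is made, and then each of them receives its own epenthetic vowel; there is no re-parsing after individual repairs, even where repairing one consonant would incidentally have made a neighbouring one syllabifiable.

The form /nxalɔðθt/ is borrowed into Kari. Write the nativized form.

Under (C)V(C), the unsyllabifiable consonants are /n/, /θ/, /t/ (at most one coda consonant is licensed; onsets are limited to one consonant).
Each unlicensed consonant becomes the onset of a new syllable: /n/ → /ni/, /θ/ → /θi/, /t/ → /ti/.

nixalɔðθiti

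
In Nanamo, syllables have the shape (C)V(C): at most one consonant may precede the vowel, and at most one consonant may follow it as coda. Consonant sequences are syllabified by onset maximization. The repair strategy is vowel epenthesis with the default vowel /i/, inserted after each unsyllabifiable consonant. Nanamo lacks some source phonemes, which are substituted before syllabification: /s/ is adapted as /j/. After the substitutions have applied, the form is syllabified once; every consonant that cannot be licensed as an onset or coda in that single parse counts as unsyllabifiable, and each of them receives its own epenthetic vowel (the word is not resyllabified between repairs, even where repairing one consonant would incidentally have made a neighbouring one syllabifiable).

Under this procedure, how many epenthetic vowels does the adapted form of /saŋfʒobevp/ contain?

After substitution the input is /jaŋfʒobevp/.
The unsyllabifiable consonants are /f/, /p/; each receives one epenthetic vowel.

2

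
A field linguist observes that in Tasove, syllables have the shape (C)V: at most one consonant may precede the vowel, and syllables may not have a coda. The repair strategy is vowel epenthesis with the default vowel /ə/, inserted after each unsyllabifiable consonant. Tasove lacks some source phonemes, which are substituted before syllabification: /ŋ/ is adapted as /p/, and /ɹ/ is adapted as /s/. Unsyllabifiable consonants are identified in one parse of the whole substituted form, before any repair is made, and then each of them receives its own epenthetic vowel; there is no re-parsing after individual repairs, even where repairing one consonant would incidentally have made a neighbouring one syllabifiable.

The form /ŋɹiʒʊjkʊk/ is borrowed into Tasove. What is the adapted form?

pəsiʒʊjəkʊkə

Substitution: /ŋ/ → /p/, /ɹ/ → /s/, giving /psiʒʊjkʊk/.
Under (C)V, the unsyllabifiable consonants are /p/, /j/, /k/ (no codas are permitted; onsets are limited to one consonant).
Each unlicensed consonant becomes the onset of a new syllable: /p/ → /pə/, /j/ → /jə/, /k/ → /kə/.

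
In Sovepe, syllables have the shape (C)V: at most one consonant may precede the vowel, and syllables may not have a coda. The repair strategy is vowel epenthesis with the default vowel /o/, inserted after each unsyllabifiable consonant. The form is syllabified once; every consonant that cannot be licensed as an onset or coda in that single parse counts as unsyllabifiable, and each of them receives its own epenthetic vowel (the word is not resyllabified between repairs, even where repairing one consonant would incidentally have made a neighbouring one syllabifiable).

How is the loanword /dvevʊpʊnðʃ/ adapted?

The consonants /d/, /n/, /ð/, /ʃ/ cannot be parsed into a legal (C)V syllable (no codas are permitted; onsets are limited to one consonant).
Each unlicensed consonant becomes the onset of a new syllable: /d/ → /do/, /n/ → /no/, /ð/ → /ðo/, /ʃ/ → /ʃo/.

dovevʊpʊnoðoʃo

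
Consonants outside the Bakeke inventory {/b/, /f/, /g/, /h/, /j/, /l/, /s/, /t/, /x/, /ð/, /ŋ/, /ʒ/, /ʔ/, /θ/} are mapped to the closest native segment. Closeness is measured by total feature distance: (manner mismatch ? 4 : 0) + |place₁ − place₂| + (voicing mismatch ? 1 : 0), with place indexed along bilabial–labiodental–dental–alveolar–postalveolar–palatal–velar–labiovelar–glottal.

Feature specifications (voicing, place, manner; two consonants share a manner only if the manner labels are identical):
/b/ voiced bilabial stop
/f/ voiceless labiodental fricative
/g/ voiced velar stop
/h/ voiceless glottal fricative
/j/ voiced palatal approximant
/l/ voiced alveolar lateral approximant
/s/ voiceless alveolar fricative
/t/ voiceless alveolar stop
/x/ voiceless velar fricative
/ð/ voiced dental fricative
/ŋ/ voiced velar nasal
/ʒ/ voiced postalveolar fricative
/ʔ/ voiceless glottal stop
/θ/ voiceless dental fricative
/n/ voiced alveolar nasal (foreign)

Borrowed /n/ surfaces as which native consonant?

/ŋ/ is closest: same manner (nasal), place distance 3 (alveolar→velar), same voicing; total 3. Next closest is /l/ at distance 4.

ŋ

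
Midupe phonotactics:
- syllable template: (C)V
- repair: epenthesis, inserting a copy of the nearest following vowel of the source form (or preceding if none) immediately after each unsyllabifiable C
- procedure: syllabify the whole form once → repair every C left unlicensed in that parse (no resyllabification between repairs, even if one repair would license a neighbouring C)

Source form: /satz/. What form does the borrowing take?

sataza

Syllabifying with onset maximization leaves /t/, /z/ stranded (no codas are permitted; onsets are limited to one consonant).
Epenthesis after each stranded consonant: /t/ → /ta/, /z/ → /za/.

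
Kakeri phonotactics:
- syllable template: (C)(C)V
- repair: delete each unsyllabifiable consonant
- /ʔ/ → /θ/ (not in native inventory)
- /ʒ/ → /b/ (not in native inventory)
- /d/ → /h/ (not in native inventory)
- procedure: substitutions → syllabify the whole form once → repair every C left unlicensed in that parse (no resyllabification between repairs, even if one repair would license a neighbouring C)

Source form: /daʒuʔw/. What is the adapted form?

Substitution: /d/ → /h/, /ʒ/ → /b/, /ʔ/ → /θ/, giving /habuθw/.
Under (C)(C)V, the unsyllabifiable consonants are /θ/, /w/ (no codas are permitted; onsets may contain at most 2 consonants).
Deleting the stranded consonants removes /θ/, /w/.

habu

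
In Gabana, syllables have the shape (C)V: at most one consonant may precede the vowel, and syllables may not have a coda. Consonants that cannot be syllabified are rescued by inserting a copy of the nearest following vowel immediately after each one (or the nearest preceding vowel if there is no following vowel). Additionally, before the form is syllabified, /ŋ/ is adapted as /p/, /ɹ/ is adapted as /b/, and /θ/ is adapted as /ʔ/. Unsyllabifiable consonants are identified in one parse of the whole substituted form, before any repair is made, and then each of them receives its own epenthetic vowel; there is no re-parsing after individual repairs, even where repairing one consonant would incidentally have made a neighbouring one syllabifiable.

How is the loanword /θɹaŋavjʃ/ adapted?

ʔabapavajaʃa

Substitution: /θ/ → /ʔ/, /ɹ/ → /b/, /ŋ/ → /p/, giving /ʔbapavjʃ/.
The consonants /ʔ/, /v/, /j/, /ʃ/ cannot be parsed into a legal (C)V syllable (no codas are permitted; onsets are limited to one consonant).
Epenthesis after each stranded consonant: /ʔ/ → /ʔa/, /v/ → /va/, /j/ → /ja/, /ʃ/ → /ʃa/.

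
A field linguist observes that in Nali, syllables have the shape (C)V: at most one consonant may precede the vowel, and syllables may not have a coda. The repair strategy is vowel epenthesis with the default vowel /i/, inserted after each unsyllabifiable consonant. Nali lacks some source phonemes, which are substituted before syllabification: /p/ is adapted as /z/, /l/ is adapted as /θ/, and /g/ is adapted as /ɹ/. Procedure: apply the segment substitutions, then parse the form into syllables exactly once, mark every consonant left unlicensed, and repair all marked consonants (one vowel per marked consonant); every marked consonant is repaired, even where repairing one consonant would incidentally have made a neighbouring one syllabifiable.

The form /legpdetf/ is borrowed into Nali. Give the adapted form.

θeɹizidetifi

Substitution: /l/ → /θ/, /g/ → /ɹ/, /p/ → /z/, giving /θeɹzdetf/.
Syllabifying with onset maximization leaves /ɹ/, /z/, /t/, /f/ stranded (no codas are permitted; onsets are limited to one consonant).
Each unlicensed consonant becomes the onset of a new syllable: /ɹ/ → /ɹi/, /z/ → /zi/, /t/ → /ti/, /f/ → /fi/.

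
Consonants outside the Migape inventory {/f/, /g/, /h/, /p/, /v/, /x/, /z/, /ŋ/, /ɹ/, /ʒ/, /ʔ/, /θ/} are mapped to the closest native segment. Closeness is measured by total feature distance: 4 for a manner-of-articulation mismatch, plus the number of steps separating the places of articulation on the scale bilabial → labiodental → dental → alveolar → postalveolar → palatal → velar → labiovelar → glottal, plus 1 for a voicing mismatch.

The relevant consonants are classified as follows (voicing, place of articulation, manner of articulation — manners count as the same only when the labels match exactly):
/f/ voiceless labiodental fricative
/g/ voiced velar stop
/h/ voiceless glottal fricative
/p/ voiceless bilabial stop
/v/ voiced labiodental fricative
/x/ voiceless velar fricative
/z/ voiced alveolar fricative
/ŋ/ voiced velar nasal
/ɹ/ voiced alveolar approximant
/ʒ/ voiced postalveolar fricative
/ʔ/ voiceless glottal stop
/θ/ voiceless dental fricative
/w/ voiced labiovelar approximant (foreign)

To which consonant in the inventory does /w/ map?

ɹ

/ɹ/ is closest: same manner (approximant), place distance 4 (labiovelar→alveolar), same voicing; total 4. Next closest is /g/ at distance 5.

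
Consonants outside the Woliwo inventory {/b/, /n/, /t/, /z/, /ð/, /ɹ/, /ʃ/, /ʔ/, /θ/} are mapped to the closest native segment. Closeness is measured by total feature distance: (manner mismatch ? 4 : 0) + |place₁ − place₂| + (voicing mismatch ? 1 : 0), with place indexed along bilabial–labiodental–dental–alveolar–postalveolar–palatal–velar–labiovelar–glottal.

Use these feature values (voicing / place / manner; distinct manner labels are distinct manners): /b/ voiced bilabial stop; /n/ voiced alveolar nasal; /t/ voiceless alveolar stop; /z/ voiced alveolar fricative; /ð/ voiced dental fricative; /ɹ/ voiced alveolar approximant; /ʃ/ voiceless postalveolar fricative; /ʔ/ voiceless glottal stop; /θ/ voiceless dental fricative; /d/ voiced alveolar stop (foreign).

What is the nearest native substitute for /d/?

/t/ is closest: same manner (stop), place distance 0 (alveolar→alveolar), voicing differs (+1); total 1. Next closest is /b/ at distance 3.

t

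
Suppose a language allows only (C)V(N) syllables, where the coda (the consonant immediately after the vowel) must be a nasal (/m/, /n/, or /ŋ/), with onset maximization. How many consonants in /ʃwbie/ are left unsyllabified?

Syllabifying with onset maximization leaves /ʃ/, /w/ stranded (only a nasal (/m/, /n/, or /ŋ/) is licensed in coda position; onsets are limited to one consonant).

2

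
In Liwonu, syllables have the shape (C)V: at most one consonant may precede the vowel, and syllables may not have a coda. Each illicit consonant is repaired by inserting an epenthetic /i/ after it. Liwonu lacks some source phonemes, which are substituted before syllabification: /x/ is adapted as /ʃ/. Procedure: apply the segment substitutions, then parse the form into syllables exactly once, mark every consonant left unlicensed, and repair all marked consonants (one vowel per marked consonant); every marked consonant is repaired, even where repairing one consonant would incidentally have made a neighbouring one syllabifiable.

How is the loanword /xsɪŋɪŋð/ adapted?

Substitution: /x/ → /ʃ/, giving /ʃsɪŋɪŋð/.
Under (C)V, the unsyllabifiable consonants are /ʃ/, /ŋ/, /ð/ (no codas are permitted; onsets are limited to one consonant).
Each unlicensed consonant becomes the onset of a new syllable: /ʃ/ → /ʃi/, /ŋ/ → /ŋi/, /ð/ → /ði/.

ʃisɪŋɪŋiði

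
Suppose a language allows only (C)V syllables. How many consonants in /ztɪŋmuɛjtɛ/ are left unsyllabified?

The consonants /z/, /ŋ/, /j/ cannot be parsed into a legal (C)V syllable (no codas are permitted; onsets are limited to one consonant).

3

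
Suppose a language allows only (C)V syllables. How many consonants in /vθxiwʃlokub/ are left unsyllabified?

Under (C)V, the unsyllabifiable consonants are /v/, /θ/, /w/, /ʃ/, /b/ (no codas are permitted; onsets are limited to one consonant).

5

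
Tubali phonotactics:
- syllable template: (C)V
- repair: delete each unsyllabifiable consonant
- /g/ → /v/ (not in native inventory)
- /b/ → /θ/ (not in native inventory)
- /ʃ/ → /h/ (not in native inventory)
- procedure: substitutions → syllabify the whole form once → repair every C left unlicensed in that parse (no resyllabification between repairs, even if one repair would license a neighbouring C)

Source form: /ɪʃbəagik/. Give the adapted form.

Substitution: /ʃ/ → /h/, /b/ → /θ/, /g/ → /v/, giving /ɪhθəavik/.
The consonants /h/, /k/ cannot be parsed into a legal (C)V syllable (no codas are permitted; onsets are limited to one consonant).
Deleting the stranded consonants removes /h/, /k/.

ɪθəavi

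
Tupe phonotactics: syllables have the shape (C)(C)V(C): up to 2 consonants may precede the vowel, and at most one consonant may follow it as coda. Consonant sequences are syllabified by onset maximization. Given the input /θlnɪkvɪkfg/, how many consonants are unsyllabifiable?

3

Syllabifying with onset maximization leaves /θ/, /f/, /g/ stranded (at most one coda consonant is licensed; onsets may contain at most 2 consonants).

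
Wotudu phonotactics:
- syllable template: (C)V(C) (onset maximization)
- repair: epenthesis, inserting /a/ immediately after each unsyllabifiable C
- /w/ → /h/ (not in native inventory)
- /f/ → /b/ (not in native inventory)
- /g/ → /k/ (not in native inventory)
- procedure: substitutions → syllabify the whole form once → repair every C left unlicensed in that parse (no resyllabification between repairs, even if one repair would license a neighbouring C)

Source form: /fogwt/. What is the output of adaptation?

Substitution: /f/ → /b/, /g/ → /k/, /w/ → /h/, giving /bokht/.
Under (C)V(C), the unsyllabifiable consonants are /h/, /t/ (at most one coda consonant is licensed; onsets are limited to one consonant).
Inserting the epenthetic vowel yields /h/ → /ha/, /t/ → /ta/.

bokhata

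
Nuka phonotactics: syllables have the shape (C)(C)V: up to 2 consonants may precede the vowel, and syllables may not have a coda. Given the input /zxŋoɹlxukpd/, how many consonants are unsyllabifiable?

5

Syllabifying with onset maximization leaves /z/, /ɹ/, /k/, /p/, /d/ stranded (no codas are permitted; onsets may contain at most 2 consonants).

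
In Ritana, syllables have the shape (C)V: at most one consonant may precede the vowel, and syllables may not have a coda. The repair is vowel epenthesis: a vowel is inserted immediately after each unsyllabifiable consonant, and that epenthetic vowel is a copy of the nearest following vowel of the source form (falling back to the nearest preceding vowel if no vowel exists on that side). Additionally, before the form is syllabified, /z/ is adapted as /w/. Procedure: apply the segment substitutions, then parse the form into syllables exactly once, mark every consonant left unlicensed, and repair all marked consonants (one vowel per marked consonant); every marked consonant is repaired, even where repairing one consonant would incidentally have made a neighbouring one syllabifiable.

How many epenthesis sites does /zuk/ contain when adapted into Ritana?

1

After substitution the input is /wuk/.
The unsyllabifiable consonants are /k/; each receives one epenthetic vowel.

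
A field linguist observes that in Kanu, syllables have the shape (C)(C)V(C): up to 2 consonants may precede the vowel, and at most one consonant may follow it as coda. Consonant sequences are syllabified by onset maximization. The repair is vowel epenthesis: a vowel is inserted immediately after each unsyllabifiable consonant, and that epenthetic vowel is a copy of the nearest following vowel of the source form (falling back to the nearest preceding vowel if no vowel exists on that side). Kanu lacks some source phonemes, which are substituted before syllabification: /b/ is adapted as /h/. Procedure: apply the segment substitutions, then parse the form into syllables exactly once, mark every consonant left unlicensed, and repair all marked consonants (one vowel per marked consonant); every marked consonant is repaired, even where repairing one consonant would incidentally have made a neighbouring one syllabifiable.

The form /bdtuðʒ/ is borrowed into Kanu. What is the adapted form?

hudtuðʒu

Substitution: /b/ → /h/, giving /hdtuðʒ/.
Syllabifying with onset maximization leaves /h/, /ʒ/ stranded (at most one coda consonant is licensed; onsets may contain at most 2 consonants).
Each unlicensed consonant becomes the onset of a new syllable: /h/ → /hu/, /ʒ/ → /ʒu/.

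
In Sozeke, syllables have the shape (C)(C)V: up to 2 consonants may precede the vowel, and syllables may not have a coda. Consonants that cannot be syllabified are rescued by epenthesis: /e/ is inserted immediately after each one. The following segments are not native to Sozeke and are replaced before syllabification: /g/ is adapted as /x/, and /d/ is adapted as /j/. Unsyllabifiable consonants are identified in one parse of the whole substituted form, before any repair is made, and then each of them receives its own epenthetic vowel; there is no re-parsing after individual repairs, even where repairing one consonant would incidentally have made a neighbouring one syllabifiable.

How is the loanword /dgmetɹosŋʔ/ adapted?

Substitution: /d/ → /j/, /g/ → /x/, giving /jxmetɹosŋʔ/.
Under (C)(C)V, the unsyllabifiable consonants are /j/, /s/, /ŋ/, /ʔ/ (no codas are permitted; onsets may contain at most 2 consonants).
Each unlicensed consonant becomes the onset of a new syllable: /j/ → /je/, /s/ → /se/, /ŋ/ → /ŋe/, /ʔ/ → /ʔe/.

jexmetɹoseŋeʔe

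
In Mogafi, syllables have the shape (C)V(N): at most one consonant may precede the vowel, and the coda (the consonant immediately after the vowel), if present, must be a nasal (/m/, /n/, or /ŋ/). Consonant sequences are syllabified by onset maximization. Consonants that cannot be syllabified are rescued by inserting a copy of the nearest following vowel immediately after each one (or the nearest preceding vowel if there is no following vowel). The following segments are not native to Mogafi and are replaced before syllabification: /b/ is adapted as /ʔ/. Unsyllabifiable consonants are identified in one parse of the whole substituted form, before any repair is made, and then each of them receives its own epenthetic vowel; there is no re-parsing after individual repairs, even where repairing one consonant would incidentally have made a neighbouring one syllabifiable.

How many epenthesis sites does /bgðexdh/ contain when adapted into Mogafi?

5

After substitution the input is /ʔgðexdh/.
The unsyllabifiable consonants are /ʔ/, /g/, /x/, /d/, /h/; each receives one epenthetic vowel.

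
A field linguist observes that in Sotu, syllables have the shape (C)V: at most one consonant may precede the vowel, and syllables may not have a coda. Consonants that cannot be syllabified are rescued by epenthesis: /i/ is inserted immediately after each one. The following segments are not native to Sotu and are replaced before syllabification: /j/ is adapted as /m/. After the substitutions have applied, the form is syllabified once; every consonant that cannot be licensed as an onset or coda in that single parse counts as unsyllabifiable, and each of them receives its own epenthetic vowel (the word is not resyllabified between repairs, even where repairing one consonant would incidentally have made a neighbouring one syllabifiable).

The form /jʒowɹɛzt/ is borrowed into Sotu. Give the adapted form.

miʒowiɹɛziti

Substitution: /j/ → /m/, giving /mʒowɹɛzt/.
Syllabifying with onset maximization leaves /m/, /w/, /z/, /t/ stranded (no codas are permitted; onsets are limited to one consonant).
Inserting the epenthetic vowel yields /m/ → /mi/, /w/ → /wi/, /z/ → /zi/, /t/ → /ti/.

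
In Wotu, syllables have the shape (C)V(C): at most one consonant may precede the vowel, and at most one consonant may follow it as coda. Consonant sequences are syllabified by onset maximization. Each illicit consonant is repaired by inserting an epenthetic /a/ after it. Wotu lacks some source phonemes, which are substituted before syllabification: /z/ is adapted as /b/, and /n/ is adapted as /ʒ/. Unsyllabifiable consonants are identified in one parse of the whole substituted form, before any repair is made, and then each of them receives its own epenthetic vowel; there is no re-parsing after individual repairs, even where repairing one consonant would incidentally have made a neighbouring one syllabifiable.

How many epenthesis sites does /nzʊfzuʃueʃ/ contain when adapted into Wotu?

1

After substitution the input is /ʒbʊfbuʃueʃ/.
The unsyllabifiable consonants are /ʒ/; each receives one epenthetic vowel.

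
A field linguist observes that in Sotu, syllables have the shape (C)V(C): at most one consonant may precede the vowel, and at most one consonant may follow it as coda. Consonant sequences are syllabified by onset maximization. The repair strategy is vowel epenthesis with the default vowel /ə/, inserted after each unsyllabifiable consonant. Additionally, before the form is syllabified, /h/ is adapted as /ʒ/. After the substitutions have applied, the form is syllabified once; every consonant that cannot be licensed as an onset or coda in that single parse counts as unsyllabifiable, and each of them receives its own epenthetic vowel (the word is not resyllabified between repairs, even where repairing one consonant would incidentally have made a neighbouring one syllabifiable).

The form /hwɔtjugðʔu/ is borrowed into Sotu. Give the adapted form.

Substitution: /h/ → /ʒ/, giving /ʒwɔtjugðʔu/.
The consonants /ʒ/, /ð/ cannot be parsed into a legal (C)V(C) syllable (at most one coda consonant is licensed; onsets are limited to one consonant).
Epenthesis after each stranded consonant: /ʒ/ → /ʒə/, /ð/ → /ðə/.

ʒəwɔtjugðəʔu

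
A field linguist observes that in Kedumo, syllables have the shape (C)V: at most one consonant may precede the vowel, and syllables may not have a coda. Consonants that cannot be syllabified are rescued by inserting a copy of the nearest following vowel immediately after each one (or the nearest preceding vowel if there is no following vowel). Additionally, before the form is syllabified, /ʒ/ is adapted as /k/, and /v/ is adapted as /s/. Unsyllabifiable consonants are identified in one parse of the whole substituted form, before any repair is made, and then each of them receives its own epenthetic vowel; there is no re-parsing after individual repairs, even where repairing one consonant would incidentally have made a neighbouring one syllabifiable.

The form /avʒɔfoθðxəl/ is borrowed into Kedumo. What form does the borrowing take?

Substitution: /v/ → /s/, /ʒ/ → /k/, giving /askɔfoθðxəl/.
Syllabifying with onset maximization leaves /s/, /θ/, /ð/, /l/ stranded (no codas are permitted; onsets are limited to one consonant).
Epenthesis after each stranded consonant: /s/ → /sɔ/, /θ/ → /θə/, /ð/ → /ðə/, /l/ → /lə/.

asɔkɔfoθəðəxələ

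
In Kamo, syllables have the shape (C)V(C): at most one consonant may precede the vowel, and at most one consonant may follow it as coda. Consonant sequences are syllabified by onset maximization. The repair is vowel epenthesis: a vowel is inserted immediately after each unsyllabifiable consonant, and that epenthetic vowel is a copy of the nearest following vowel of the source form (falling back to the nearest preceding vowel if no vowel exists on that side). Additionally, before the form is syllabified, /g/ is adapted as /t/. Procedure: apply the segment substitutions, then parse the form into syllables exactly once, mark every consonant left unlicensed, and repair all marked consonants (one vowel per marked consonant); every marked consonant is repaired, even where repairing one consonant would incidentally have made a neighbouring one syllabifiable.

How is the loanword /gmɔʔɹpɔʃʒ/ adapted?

Substitution: /g/ → /t/, giving /tmɔʔɹpɔʃʒ/.
The consonants /t/, /ɹ/, /ʒ/ cannot be parsed into a legal (C)V(C) syllable (at most one coda consonant is licensed; onsets are limited to one consonant).
Each unlicensed consonant becomes the onset of a new syllable: /t/ → /tɔ/, /ɹ/ → /ɹɔ/, /ʒ/ → /ʒɔ/.

tɔmɔʔɹɔpɔʃʒɔ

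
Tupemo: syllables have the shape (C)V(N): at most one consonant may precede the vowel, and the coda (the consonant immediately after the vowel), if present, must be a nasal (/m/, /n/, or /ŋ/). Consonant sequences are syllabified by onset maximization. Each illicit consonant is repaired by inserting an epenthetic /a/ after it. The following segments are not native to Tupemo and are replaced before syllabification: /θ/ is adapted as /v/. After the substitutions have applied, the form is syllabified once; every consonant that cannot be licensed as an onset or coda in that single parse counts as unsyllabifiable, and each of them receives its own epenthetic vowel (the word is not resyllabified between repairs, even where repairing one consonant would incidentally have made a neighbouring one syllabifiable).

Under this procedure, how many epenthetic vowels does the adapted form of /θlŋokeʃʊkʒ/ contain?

4

After substitution the input is /vlŋokeʃʊkʒ/.
The unsyllabifiable consonants are /v/, /l/, /k/, /ʒ/; each receives one epenthetic vowel.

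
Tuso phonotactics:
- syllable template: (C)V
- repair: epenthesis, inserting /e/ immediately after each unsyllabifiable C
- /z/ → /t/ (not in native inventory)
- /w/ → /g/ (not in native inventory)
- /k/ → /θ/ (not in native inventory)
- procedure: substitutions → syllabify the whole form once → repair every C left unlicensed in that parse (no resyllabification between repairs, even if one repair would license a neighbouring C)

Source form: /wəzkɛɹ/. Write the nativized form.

Substitution: /w/ → /g/, /z/ → /t/, /k/ → /θ/, giving /gətθɛɹ/.
Under (C)V, the unsyllabifiable consonants are /t/, /ɹ/ (no codas are permitted; onsets are limited to one consonant).
Inserting the epenthetic vowel yields /t/ → /te/, /ɹ/ → /ɹe/.

gəteθɛɹe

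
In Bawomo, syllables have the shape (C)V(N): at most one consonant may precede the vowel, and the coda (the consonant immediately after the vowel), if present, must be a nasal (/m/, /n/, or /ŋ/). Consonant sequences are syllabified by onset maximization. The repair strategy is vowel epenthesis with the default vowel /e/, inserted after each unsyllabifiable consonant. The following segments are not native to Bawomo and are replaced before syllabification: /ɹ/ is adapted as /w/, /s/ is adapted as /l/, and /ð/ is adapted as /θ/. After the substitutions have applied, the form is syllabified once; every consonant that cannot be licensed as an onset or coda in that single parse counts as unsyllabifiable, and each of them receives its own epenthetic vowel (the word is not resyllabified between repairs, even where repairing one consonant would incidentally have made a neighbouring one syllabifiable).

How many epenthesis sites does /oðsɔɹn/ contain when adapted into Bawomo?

3

After substitution the input is /oθlɔwn/.
The unsyllabifiable consonants are /θ/, /w/, /n/; each receives one epenthetic vowel.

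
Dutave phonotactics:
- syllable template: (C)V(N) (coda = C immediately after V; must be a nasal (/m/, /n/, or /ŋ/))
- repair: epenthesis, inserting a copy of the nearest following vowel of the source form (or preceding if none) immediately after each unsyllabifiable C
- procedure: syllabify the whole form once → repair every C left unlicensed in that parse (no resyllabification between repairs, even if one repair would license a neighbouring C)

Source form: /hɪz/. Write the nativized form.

hɪzɪ

Syllabifying with onset maximization leaves /z/ stranded (only a nasal (/m/, /n/, or /ŋ/) is licensed in coda position; onsets are limited to one consonant).
Inserting the epenthetic vowel yields /z/ → /zɪ/.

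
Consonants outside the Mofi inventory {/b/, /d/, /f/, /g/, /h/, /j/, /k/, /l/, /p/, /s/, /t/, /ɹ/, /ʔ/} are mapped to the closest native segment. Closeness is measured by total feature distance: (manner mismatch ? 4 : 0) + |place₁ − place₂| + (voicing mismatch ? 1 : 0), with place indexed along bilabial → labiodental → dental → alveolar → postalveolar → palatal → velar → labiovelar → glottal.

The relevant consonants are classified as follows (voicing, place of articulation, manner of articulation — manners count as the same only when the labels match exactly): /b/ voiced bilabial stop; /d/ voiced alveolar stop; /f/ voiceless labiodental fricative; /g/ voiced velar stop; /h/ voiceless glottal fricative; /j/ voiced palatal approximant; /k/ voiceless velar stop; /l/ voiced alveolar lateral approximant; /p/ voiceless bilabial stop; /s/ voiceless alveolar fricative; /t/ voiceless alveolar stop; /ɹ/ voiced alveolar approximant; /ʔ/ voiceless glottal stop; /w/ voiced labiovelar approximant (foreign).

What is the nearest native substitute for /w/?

/j/ is closest: same manner (approximant), place distance 2 (labiovelar→palatal), same voicing; total 2. Next closest is /ɹ/ at distance 4.

j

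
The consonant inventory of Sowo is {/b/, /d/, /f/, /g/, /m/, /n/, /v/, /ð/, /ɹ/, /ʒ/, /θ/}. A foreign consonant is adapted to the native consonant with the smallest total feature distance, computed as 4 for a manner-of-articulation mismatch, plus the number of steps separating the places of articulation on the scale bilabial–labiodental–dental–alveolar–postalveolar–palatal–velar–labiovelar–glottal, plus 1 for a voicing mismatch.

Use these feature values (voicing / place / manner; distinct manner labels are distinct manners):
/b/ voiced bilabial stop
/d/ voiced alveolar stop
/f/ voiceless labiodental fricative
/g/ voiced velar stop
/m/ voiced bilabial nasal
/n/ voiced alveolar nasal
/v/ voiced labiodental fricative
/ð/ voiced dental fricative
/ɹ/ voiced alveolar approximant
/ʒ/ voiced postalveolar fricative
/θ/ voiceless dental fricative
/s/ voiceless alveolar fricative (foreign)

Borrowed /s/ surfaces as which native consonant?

/θ/ is closest: same manner (fricative), place distance 1 (alveolar→dental), same voicing; total 1. Next closest is /f/ at distance 2.

θ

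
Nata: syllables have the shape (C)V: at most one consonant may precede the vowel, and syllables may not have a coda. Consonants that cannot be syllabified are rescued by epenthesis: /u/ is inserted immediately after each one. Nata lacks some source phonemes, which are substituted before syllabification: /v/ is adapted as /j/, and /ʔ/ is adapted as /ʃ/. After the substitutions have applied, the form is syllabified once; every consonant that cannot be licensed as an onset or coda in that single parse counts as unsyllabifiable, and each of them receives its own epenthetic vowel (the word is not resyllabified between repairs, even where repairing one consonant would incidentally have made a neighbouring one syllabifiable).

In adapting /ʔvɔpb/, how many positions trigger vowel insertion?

After substitution the input is /ʃjɔpb/.
The unsyllabifiable consonants are /ʃ/, /p/, /b/; each receives one epenthetic vowel.

3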